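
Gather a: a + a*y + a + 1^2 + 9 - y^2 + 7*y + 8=a*(y + 2) - y^2 + 7*y + 18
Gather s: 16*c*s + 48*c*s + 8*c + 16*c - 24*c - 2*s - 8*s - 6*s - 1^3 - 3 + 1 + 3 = s*(64*c - 16)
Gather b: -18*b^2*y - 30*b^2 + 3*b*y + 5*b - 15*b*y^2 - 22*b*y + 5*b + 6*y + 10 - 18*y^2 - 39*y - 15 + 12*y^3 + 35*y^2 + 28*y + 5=b^2*(-18*y - 30) + b*(-15*y^2 - 19*y + 10) + 12*y^3 + 17*y^2 - 5*y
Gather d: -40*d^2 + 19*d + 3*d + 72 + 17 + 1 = -40*d^2 + 22*d + 90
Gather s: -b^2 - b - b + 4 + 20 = -b^2 - 2*b + 24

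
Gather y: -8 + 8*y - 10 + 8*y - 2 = 16*y - 20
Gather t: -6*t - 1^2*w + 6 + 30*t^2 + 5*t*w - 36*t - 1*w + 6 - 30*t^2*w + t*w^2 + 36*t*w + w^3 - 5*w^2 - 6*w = t^2*(30 - 30*w) + t*(w^2 + 41*w - 42) + w^3 - 5*w^2 - 8*w + 12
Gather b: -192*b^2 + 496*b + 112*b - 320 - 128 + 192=-192*b^2 + 608*b - 256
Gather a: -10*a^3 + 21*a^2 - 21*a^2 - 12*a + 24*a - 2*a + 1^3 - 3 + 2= -10*a^3 + 10*a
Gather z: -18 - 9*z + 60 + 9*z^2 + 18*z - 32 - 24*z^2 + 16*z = -15*z^2 + 25*z + 10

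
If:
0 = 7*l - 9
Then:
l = 9/7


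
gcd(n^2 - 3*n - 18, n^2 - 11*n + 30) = n - 6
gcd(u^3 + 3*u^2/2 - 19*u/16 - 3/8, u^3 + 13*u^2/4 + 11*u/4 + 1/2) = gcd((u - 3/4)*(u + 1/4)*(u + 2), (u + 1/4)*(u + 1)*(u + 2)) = u^2 + 9*u/4 + 1/2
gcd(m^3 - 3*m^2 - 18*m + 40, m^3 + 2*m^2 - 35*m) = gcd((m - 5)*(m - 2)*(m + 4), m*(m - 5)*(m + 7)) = m - 5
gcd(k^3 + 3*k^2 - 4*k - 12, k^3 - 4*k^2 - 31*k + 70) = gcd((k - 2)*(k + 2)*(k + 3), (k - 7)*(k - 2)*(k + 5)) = k - 2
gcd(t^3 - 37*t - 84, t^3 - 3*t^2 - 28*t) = t^2 - 3*t - 28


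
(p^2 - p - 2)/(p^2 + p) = (p - 2)/p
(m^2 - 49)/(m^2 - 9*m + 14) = (m + 7)/(m - 2)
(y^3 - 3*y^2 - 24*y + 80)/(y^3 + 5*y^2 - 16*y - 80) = (y - 4)/(y + 4)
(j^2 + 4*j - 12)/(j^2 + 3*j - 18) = (j - 2)/(j - 3)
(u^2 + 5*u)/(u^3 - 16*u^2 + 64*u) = (u + 5)/(u^2 - 16*u + 64)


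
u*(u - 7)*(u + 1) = u^3 - 6*u^2 - 7*u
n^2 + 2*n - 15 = (n - 3)*(n + 5)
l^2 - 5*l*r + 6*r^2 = (l - 3*r)*(l - 2*r)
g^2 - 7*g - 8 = (g - 8)*(g + 1)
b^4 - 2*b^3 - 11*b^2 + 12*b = b*(b - 4)*(b - 1)*(b + 3)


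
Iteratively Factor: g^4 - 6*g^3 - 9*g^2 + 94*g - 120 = (g - 2)*(g^3 - 4*g^2 - 17*g + 60) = (g - 5)*(g - 2)*(g^2 + g - 12) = (g - 5)*(g - 2)*(g + 4)*(g - 3)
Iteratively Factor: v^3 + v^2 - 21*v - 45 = (v - 5)*(v^2 + 6*v + 9) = (v - 5)*(v + 3)*(v + 3)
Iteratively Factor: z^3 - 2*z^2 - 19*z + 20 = (z - 1)*(z^2 - z - 20) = (z - 1)*(z + 4)*(z - 5)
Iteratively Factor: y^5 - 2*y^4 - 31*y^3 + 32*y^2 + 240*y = (y + 4)*(y^4 - 6*y^3 - 7*y^2 + 60*y) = (y - 4)*(y + 4)*(y^3 - 2*y^2 - 15*y) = (y - 4)*(y + 3)*(y + 4)*(y^2 - 5*y) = (y - 5)*(y - 4)*(y + 3)*(y + 4)*(y)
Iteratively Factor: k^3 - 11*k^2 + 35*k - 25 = (k - 5)*(k^2 - 6*k + 5) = (k - 5)*(k - 1)*(k - 5)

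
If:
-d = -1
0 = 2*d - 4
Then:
No Solution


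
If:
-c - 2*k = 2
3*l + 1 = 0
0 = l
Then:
No Solution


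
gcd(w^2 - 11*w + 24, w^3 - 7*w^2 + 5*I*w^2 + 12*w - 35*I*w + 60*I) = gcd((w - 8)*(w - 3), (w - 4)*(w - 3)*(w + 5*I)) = w - 3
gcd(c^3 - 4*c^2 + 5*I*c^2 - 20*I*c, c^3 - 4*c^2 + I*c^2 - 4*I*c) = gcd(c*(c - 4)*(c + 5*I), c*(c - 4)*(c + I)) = c^2 - 4*c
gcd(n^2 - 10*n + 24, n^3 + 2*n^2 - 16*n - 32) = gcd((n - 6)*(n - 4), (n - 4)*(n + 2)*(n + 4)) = n - 4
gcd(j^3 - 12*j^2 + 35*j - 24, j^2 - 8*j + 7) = j - 1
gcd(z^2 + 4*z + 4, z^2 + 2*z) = z + 2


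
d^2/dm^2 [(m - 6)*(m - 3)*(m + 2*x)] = 6*m + 4*x - 18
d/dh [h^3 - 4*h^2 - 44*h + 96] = 3*h^2 - 8*h - 44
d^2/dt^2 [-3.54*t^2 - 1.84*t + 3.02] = -7.08000000000000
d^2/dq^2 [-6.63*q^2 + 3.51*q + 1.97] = -13.2600000000000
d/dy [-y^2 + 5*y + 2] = 5 - 2*y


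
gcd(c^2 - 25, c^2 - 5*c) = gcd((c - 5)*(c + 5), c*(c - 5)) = c - 5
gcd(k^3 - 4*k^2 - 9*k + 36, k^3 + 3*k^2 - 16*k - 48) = k^2 - k - 12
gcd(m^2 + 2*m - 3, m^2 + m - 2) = m - 1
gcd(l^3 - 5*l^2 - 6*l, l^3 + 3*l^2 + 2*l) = l^2 + l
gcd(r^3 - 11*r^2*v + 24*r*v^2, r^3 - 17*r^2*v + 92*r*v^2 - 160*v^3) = r - 8*v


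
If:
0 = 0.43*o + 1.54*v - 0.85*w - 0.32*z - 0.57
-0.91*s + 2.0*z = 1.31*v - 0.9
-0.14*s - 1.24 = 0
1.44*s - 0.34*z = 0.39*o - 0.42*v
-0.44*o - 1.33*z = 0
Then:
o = -20.18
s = -8.86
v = 17.03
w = 17.47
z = 6.68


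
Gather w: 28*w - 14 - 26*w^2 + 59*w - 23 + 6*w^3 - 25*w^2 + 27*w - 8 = 6*w^3 - 51*w^2 + 114*w - 45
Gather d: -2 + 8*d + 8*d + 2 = 16*d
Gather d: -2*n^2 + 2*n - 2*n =-2*n^2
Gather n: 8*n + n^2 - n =n^2 + 7*n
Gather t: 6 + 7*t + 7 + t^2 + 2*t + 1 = t^2 + 9*t + 14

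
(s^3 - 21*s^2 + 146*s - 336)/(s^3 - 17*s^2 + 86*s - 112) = (s - 6)/(s - 2)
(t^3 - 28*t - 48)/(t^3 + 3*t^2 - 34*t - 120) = (t + 2)/(t + 5)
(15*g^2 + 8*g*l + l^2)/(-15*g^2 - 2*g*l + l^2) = (-5*g - l)/(5*g - l)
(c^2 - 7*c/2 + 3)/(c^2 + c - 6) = (c - 3/2)/(c + 3)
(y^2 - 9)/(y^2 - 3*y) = (y + 3)/y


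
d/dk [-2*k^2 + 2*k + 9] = 2 - 4*k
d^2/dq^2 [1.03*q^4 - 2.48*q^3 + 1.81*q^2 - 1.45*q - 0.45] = 12.36*q^2 - 14.88*q + 3.62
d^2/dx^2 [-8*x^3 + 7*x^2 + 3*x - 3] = 14 - 48*x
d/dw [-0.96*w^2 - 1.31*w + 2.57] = -1.92*w - 1.31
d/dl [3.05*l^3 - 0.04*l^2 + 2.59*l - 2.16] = 9.15*l^2 - 0.08*l + 2.59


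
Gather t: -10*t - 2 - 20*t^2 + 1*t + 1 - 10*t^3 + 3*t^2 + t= -10*t^3 - 17*t^2 - 8*t - 1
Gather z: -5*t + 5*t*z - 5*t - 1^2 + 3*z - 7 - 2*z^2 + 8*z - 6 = -10*t - 2*z^2 + z*(5*t + 11) - 14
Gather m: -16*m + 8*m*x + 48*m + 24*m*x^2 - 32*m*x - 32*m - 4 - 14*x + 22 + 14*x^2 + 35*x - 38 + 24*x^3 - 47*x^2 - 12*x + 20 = m*(24*x^2 - 24*x) + 24*x^3 - 33*x^2 + 9*x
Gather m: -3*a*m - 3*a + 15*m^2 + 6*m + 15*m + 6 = -3*a + 15*m^2 + m*(21 - 3*a) + 6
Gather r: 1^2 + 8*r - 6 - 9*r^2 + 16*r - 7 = -9*r^2 + 24*r - 12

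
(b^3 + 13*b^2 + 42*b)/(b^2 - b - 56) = b*(b + 6)/(b - 8)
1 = 1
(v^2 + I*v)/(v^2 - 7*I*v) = (v + I)/(v - 7*I)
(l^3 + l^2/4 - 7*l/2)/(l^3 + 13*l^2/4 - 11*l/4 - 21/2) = l/(l + 3)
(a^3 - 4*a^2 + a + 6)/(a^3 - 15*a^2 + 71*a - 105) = (a^2 - a - 2)/(a^2 - 12*a + 35)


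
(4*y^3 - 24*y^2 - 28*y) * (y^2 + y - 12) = 4*y^5 - 20*y^4 - 100*y^3 + 260*y^2 + 336*y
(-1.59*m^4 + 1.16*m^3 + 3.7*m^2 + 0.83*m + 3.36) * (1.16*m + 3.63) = -1.8444*m^5 - 4.4261*m^4 + 8.5028*m^3 + 14.3938*m^2 + 6.9105*m + 12.1968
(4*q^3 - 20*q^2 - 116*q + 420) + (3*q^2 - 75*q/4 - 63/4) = 4*q^3 - 17*q^2 - 539*q/4 + 1617/4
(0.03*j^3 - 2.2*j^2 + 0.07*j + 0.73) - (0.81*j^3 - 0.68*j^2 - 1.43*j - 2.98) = -0.78*j^3 - 1.52*j^2 + 1.5*j + 3.71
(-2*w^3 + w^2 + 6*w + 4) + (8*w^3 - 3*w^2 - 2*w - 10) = 6*w^3 - 2*w^2 + 4*w - 6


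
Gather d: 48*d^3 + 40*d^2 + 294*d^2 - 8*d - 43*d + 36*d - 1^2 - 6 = 48*d^3 + 334*d^2 - 15*d - 7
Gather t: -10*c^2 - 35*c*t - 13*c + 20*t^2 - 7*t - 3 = -10*c^2 - 13*c + 20*t^2 + t*(-35*c - 7) - 3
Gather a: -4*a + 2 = 2 - 4*a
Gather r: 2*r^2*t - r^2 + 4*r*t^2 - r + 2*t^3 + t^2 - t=r^2*(2*t - 1) + r*(4*t^2 - 1) + 2*t^3 + t^2 - t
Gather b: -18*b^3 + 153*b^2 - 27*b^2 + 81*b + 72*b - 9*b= -18*b^3 + 126*b^2 + 144*b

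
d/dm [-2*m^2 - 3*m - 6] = -4*m - 3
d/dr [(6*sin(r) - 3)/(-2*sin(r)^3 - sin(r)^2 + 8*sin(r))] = 6*(2*sin(r) - sin(3*r) + cos(2*r) + 3)*cos(r)/((sin(r) - cos(2*r) - 7)^2*sin(r)^2)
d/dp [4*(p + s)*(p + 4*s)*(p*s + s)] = 4*s*(3*p^2 + 10*p*s + 2*p + 4*s^2 + 5*s)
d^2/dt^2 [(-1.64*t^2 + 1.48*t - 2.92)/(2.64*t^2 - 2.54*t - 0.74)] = (-1.36435199999994*t^3 - 141.330816*t^2 + 134.83008*t - 56.446112)/(18.399744*t^6 - 53.108352*t^5 + 35.62416*t^4 + 13.3858*t^3 - 9.98556*t^2 - 4.172712*t - 0.405224)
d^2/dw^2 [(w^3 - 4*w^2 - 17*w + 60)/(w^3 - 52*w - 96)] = 2*(-4*w^6 + 105*w^5 + 312*w^4 - 868*w^3 - 4176*w^2 + 44928*w + 210240)/(w^9 - 156*w^7 - 288*w^6 + 8112*w^5 + 29952*w^4 - 112960*w^3 - 778752*w^2 - 1437696*w - 884736)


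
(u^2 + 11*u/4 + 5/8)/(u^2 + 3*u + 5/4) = (4*u + 1)/(2*(2*u + 1))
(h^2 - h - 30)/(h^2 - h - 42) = (-h^2 + h + 30)/(-h^2 + h + 42)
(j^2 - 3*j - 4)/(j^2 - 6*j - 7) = (j - 4)/(j - 7)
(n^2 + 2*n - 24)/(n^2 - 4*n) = (n + 6)/n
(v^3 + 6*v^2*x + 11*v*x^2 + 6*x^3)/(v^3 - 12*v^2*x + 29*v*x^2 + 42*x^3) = (v^2 + 5*v*x + 6*x^2)/(v^2 - 13*v*x + 42*x^2)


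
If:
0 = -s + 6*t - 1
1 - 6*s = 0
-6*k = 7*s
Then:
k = -7/36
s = 1/6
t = 7/36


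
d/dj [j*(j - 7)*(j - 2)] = 3*j^2 - 18*j + 14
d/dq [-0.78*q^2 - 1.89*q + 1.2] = -1.56*q - 1.89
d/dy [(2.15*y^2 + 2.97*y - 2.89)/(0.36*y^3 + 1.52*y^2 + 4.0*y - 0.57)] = (-0.774*y^4 - 2.1384*y^3 + 7.2068*y^2 + 6.3346*y + 9.8671)/(0.1296*y^6 + 1.0944*y^5 + 5.1904*y^4 + 11.7496*y^3 + 14.2672*y^2 - 4.56*y + 0.3249)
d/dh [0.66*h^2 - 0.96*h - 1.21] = 1.32*h - 0.96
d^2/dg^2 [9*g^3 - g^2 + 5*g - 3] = 54*g - 2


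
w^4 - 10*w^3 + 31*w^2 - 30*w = w*(w - 5)*(w - 3)*(w - 2)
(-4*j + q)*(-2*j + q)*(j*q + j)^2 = 8*j^4*q^2 + 16*j^4*q + 8*j^4 - 6*j^3*q^3 - 12*j^3*q^2 - 6*j^3*q + j^2*q^4 + 2*j^2*q^3 + j^2*q^2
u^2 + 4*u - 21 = (u - 3)*(u + 7)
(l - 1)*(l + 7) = l^2 + 6*l - 7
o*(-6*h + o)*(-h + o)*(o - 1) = 6*h^2*o^2 - 6*h^2*o - 7*h*o^3 + 7*h*o^2 + o^4 - o^3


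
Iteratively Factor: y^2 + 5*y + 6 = (y + 3)*(y + 2)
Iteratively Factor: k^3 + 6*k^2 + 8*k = (k)*(k^2 + 6*k + 8) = k*(k + 2)*(k + 4)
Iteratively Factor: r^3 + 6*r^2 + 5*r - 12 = (r + 3)*(r^2 + 3*r - 4) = (r + 3)*(r + 4)*(r - 1)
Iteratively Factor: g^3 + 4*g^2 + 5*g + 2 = (g + 1)*(g^2 + 3*g + 2) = (g + 1)*(g + 2)*(g + 1)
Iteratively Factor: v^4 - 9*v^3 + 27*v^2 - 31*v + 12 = (v - 3)*(v^3 - 6*v^2 + 9*v - 4) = (v - 4)*(v - 3)*(v^2 - 2*v + 1) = (v - 4)*(v - 3)*(v - 1)*(v - 1)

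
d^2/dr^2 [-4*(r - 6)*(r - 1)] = -8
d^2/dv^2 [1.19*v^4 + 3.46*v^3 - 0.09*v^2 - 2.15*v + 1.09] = 14.28*v^2 + 20.76*v - 0.18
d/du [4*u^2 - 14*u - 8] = 8*u - 14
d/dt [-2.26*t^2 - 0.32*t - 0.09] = -4.52*t - 0.32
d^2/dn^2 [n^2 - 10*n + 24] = 2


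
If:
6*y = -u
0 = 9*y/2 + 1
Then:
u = 4/3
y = -2/9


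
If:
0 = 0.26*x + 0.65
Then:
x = -2.50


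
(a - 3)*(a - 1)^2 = a^3 - 5*a^2 + 7*a - 3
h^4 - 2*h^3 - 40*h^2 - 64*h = h*(h - 8)*(h + 2)*(h + 4)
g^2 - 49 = (g - 7)*(g + 7)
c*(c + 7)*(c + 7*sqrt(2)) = c^3 + 7*c^2 + 7*sqrt(2)*c^2 + 49*sqrt(2)*c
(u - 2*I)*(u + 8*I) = u^2 + 6*I*u + 16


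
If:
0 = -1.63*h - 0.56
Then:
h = -0.34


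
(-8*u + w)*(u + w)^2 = -8*u^3 - 15*u^2*w - 6*u*w^2 + w^3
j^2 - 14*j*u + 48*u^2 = (j - 8*u)*(j - 6*u)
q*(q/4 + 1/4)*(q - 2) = q^3/4 - q^2/4 - q/2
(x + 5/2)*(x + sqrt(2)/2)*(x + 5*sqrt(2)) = x^3 + 5*x^2/2 + 11*sqrt(2)*x^2/2 + 5*x + 55*sqrt(2)*x/4 + 25/2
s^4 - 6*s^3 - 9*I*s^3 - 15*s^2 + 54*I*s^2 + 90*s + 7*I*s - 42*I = (s - 6)*(s - 7*I)*(s - I)^2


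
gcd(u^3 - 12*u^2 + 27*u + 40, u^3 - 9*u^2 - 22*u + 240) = u - 8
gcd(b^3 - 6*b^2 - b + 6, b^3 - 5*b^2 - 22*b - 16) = b + 1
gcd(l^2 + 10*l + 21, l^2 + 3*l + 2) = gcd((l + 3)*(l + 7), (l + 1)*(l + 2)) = 1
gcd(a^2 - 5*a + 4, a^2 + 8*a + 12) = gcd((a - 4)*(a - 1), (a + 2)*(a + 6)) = 1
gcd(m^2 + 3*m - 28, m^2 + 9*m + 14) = m + 7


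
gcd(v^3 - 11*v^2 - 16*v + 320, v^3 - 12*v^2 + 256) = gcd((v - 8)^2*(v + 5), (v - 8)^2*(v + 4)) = v^2 - 16*v + 64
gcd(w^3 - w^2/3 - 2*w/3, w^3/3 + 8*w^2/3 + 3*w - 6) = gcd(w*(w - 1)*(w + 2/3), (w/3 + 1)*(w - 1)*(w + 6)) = w - 1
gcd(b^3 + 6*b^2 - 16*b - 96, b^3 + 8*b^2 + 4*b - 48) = b^2 + 10*b + 24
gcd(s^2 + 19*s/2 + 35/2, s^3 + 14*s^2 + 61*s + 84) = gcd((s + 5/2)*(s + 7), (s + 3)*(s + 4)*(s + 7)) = s + 7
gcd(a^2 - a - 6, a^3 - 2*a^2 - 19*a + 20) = 1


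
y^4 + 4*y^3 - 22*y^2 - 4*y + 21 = (y - 3)*(y - 1)*(y + 1)*(y + 7)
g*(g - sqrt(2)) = g^2 - sqrt(2)*g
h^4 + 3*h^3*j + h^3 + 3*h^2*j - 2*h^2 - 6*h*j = h*(h - 1)*(h + 2)*(h + 3*j)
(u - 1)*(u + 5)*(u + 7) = u^3 + 11*u^2 + 23*u - 35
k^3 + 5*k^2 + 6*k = k*(k + 2)*(k + 3)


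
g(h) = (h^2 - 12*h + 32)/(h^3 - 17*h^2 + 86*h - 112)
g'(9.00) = -0.16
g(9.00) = 0.36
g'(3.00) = -0.44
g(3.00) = 0.25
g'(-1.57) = -0.04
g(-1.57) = -0.18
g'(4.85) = -0.18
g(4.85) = -0.14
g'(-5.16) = -0.01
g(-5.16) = -0.11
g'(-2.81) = -0.02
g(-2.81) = -0.14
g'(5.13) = -0.21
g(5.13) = -0.19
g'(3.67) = -0.20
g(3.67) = 0.06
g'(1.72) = -5.12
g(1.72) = -1.54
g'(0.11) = -0.12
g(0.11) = -0.30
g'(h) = (2*h - 12)/(h^3 - 17*h^2 + 86*h - 112) + (-3*h^2 + 34*h - 86)*(h^2 - 12*h + 32)/(h^3 - 17*h^2 + 86*h - 112)^2 = (-h^2 + 8*h - 22)/(h^4 - 18*h^3 + 109*h^2 - 252*h + 196)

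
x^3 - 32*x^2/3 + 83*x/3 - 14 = (x - 7)*(x - 3)*(x - 2/3)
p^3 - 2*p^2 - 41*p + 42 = (p - 7)*(p - 1)*(p + 6)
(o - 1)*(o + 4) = o^2 + 3*o - 4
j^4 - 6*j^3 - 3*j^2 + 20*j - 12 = (j - 6)*(j - 1)^2*(j + 2)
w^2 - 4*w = w*(w - 4)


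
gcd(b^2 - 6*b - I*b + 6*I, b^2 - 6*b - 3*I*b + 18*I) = b - 6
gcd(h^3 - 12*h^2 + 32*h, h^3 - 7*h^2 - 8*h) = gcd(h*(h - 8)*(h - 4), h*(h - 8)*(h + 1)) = h^2 - 8*h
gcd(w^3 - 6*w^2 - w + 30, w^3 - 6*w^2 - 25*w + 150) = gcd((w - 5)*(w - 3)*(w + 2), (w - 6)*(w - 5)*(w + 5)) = w - 5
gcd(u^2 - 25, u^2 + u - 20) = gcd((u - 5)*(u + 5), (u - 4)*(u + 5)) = u + 5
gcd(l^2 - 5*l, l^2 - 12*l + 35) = l - 5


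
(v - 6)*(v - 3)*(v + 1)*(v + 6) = v^4 - 2*v^3 - 39*v^2 + 72*v + 108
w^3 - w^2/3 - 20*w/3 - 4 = (w - 3)*(w + 2/3)*(w + 2)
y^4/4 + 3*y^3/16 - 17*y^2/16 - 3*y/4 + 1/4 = (y/4 + 1/4)*(y - 2)*(y - 1/4)*(y + 2)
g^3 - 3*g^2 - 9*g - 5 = (g - 5)*(g + 1)^2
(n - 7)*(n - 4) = n^2 - 11*n + 28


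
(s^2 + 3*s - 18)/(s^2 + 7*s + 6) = (s - 3)/(s + 1)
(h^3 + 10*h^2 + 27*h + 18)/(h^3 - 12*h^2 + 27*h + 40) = (h^2 + 9*h + 18)/(h^2 - 13*h + 40)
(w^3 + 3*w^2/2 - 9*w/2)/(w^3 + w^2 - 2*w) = (w^2 + 3*w/2 - 9/2)/(w^2 + w - 2)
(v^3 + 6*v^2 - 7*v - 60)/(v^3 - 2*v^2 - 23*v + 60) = (v + 4)/(v - 4)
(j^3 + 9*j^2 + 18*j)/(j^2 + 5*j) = (j^2 + 9*j + 18)/(j + 5)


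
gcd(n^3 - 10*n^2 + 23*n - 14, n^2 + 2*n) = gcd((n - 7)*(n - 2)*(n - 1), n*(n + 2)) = 1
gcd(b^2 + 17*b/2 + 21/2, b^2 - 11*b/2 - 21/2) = b + 3/2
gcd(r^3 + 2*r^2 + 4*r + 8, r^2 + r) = 1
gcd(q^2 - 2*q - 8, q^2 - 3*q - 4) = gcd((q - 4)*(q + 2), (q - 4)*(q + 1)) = q - 4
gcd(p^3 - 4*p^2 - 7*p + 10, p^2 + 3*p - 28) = 1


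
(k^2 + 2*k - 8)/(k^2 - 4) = (k + 4)/(k + 2)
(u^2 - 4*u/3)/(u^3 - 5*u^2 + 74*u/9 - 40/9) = 3*u/(3*u^2 - 11*u + 10)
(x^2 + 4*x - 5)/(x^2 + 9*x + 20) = (x - 1)/(x + 4)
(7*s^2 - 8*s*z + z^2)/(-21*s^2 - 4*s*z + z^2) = (-s + z)/(3*s + z)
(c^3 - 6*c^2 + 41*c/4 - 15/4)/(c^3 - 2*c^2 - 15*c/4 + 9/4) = (2*c - 5)/(2*c + 3)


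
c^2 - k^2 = (c - k)*(c + k)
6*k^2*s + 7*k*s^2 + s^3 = s*(k + s)*(6*k + s)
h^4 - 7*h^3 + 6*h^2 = h^2*(h - 6)*(h - 1)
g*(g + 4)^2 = g^3 + 8*g^2 + 16*g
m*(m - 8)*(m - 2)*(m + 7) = m^4 - 3*m^3 - 54*m^2 + 112*m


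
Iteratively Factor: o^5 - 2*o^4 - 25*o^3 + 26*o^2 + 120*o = (o)*(o^4 - 2*o^3 - 25*o^2 + 26*o + 120) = o*(o - 5)*(o^3 + 3*o^2 - 10*o - 24) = o*(o - 5)*(o - 3)*(o^2 + 6*o + 8) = o*(o - 5)*(o - 3)*(o + 4)*(o + 2)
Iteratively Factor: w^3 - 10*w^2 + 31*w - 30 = (w - 2)*(w^2 - 8*w + 15) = (w - 5)*(w - 2)*(w - 3)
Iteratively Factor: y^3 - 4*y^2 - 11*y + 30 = (y - 5)*(y^2 + y - 6) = (y - 5)*(y - 2)*(y + 3)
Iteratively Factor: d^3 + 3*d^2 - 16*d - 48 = (d + 4)*(d^2 - d - 12) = (d + 3)*(d + 4)*(d - 4)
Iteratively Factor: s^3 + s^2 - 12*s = (s + 4)*(s^2 - 3*s) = s*(s + 4)*(s - 3)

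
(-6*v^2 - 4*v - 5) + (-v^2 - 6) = -7*v^2 - 4*v - 11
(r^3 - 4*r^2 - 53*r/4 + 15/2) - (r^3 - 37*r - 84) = -4*r^2 + 95*r/4 + 183/2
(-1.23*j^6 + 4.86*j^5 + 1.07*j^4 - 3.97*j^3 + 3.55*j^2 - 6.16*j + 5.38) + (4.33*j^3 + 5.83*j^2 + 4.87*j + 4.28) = -1.23*j^6 + 4.86*j^5 + 1.07*j^4 + 0.36*j^3 + 9.38*j^2 - 1.29*j + 9.66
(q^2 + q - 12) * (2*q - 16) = 2*q^3 - 14*q^2 - 40*q + 192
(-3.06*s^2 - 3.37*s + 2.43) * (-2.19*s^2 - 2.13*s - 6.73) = 6.7014*s^4 + 13.8981*s^3 + 22.4502*s^2 + 17.5042*s - 16.3539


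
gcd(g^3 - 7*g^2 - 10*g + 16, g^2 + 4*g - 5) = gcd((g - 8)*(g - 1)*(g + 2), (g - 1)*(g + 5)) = g - 1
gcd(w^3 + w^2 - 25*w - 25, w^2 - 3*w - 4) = w + 1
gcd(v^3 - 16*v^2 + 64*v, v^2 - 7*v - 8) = v - 8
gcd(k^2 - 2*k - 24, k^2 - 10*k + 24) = k - 6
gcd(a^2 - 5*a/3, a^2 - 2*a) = a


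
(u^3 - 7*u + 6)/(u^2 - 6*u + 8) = (u^2 + 2*u - 3)/(u - 4)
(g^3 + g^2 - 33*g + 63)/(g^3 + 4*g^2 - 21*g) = (g - 3)/g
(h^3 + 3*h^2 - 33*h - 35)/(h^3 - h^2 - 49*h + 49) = (h^2 - 4*h - 5)/(h^2 - 8*h + 7)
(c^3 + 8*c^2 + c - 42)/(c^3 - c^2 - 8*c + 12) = (c + 7)/(c - 2)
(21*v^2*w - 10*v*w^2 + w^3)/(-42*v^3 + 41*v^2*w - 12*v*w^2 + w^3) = -w/(2*v - w)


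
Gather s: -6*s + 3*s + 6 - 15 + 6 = -3*s - 3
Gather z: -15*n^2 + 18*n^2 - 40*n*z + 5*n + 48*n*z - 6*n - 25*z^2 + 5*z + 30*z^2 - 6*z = 3*n^2 - n + 5*z^2 + z*(8*n - 1)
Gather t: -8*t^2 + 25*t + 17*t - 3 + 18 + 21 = -8*t^2 + 42*t + 36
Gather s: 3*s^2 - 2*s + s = 3*s^2 - s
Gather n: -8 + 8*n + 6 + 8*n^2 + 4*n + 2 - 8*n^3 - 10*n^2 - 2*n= -8*n^3 - 2*n^2 + 10*n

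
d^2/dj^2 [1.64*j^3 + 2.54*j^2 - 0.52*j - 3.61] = 9.84*j + 5.08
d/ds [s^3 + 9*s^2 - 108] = 3*s*(s + 6)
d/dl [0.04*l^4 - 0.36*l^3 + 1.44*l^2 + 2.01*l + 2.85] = 0.16*l^3 - 1.08*l^2 + 2.88*l + 2.01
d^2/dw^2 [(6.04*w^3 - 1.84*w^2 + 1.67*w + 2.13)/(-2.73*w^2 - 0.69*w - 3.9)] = (2.1316282072803e-14*w^4 + 91.03977*w^3 - 310.312782*w^2 - 468.601146*w + 108.288774)/(20.346417*w^6 + 15.427503*w^5 + 91.098189*w^4 + 44.407089*w^3 + 130.14027*w^2 + 31.4847*w + 59.319)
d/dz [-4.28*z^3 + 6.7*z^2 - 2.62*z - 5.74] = -12.84*z^2 + 13.4*z - 2.62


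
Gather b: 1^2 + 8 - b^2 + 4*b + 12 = -b^2 + 4*b + 21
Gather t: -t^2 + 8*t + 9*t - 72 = -t^2 + 17*t - 72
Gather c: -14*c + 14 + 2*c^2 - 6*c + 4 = 2*c^2 - 20*c + 18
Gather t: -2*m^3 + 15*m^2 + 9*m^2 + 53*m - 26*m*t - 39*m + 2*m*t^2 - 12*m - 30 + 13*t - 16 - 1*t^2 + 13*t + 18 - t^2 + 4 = -2*m^3 + 24*m^2 + 2*m + t^2*(2*m - 2) + t*(26 - 26*m) - 24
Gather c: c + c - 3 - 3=2*c - 6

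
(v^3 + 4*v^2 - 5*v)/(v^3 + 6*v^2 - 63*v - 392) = v*(v^2 + 4*v - 5)/(v^3 + 6*v^2 - 63*v - 392)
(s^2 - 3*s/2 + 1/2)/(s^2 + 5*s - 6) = (s - 1/2)/(s + 6)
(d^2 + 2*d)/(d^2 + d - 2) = d/(d - 1)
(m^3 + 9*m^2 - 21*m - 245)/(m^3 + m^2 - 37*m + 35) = (m + 7)/(m - 1)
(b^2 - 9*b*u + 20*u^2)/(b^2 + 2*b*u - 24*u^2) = (b - 5*u)/(b + 6*u)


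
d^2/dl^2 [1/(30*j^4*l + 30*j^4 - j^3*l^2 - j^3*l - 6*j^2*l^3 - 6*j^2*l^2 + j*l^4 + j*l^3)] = 2*((j^2 + 18*j*l + 6*j - 6*l^2 - 3*l)*(30*j^3*l + 30*j^3 - j^2*l^2 - j^2*l - 6*j*l^3 - 6*j*l^2 + l^4 + l^3) + (-30*j^3 + 2*j^2*l + j^2 + 18*j*l^2 + 12*j*l - 4*l^3 - 3*l^2)^2)/(j*(30*j^3*l + 30*j^3 - j^2*l^2 - j^2*l - 6*j*l^3 - 6*j*l^2 + l^4 + l^3)^3)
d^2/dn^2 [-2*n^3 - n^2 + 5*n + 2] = -12*n - 2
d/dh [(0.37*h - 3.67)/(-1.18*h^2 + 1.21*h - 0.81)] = (0.4366*h^2 - 8.6612*h + 4.141)/(1.3924*h^4 - 2.8556*h^3 + 3.3757*h^2 - 1.9602*h + 0.6561)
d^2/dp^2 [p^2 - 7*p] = 2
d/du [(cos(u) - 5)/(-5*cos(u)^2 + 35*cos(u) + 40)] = (sin(u)^2 + 10*cos(u) - 44)*sin(u)/(5*(sin(u)^2 + 7*cos(u) + 7)^2)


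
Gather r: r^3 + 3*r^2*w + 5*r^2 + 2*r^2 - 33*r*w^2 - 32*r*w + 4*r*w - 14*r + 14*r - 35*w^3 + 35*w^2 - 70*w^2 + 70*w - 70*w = r^3 + r^2*(3*w + 7) + r*(-33*w^2 - 28*w) - 35*w^3 - 35*w^2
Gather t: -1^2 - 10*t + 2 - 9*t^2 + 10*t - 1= -9*t^2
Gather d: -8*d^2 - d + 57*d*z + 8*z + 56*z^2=-8*d^2 + d*(57*z - 1) + 56*z^2 + 8*z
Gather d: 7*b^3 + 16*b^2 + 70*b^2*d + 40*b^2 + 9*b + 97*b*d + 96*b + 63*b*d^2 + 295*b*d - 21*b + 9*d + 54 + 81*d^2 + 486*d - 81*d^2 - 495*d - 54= 7*b^3 + 56*b^2 + 63*b*d^2 + 84*b + d*(70*b^2 + 392*b)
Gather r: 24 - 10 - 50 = -36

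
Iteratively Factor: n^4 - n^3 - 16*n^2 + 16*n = (n + 4)*(n^3 - 5*n^2 + 4*n) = n*(n + 4)*(n^2 - 5*n + 4) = n*(n - 4)*(n + 4)*(n - 1)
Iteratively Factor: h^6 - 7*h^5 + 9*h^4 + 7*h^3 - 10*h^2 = (h)*(h^5 - 7*h^4 + 9*h^3 + 7*h^2 - 10*h) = h*(h + 1)*(h^4 - 8*h^3 + 17*h^2 - 10*h) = h*(h - 2)*(h + 1)*(h^3 - 6*h^2 + 5*h) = h^2*(h - 2)*(h + 1)*(h^2 - 6*h + 5) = h^2*(h - 5)*(h - 2)*(h + 1)*(h - 1)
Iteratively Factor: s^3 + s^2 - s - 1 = (s + 1)*(s^2 - 1) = (s - 1)*(s + 1)*(s + 1)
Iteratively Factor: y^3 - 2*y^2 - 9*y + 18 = (y - 3)*(y^2 + y - 6) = (y - 3)*(y - 2)*(y + 3)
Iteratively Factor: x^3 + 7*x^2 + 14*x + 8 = (x + 4)*(x^2 + 3*x + 2) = (x + 1)*(x + 4)*(x + 2)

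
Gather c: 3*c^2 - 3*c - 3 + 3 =3*c^2 - 3*c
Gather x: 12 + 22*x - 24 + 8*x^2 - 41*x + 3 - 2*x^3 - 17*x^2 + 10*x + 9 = -2*x^3 - 9*x^2 - 9*x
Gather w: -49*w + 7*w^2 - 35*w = 7*w^2 - 84*w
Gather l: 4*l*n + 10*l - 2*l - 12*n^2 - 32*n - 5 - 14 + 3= l*(4*n + 8) - 12*n^2 - 32*n - 16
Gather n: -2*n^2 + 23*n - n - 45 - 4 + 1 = -2*n^2 + 22*n - 48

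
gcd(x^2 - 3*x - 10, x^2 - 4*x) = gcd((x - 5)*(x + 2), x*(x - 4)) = 1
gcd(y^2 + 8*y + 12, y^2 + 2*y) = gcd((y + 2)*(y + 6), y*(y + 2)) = y + 2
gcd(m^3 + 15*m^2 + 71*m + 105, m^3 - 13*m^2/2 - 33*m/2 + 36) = m + 3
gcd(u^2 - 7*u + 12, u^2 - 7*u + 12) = u^2 - 7*u + 12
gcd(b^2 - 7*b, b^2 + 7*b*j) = b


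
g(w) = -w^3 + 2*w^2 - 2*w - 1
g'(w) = -3*w^2 + 4*w - 2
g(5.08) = -90.64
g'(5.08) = -59.10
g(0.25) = -1.39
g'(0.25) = -1.19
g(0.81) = -1.84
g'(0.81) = -0.73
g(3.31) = -21.97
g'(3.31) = -21.63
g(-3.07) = 52.92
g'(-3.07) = -42.55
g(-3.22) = 59.56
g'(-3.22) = -45.99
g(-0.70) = 1.72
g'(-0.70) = -6.27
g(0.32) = -1.47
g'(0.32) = -1.03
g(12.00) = -1465.00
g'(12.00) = -386.00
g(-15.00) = 3854.00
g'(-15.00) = -737.00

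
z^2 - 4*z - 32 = (z - 8)*(z + 4)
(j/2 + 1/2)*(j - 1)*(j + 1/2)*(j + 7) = j^4/2 + 15*j^3/4 + 5*j^2/4 - 15*j/4 - 7/4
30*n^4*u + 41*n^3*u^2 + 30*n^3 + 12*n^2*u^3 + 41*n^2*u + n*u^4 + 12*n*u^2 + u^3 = (n + u)*(5*n + u)*(6*n + u)*(n*u + 1)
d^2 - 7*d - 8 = (d - 8)*(d + 1)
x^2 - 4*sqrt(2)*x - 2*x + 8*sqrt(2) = (x - 2)*(x - 4*sqrt(2))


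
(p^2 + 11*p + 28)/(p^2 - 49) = (p + 4)/(p - 7)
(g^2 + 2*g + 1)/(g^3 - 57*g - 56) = (g + 1)/(g^2 - g - 56)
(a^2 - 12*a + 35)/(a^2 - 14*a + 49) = (a - 5)/(a - 7)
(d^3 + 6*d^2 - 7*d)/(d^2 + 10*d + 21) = d*(d - 1)/(d + 3)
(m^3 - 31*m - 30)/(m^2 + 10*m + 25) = (m^2 - 5*m - 6)/(m + 5)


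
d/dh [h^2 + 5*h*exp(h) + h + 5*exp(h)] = 5*h*exp(h) + 2*h + 10*exp(h) + 1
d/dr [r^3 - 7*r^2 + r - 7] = 3*r^2 - 14*r + 1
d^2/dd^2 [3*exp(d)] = 3*exp(d)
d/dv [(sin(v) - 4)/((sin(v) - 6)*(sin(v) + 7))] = (8*sin(v) + cos(v)^2 - 39)*cos(v)/((sin(v) - 6)^2*(sin(v) + 7)^2)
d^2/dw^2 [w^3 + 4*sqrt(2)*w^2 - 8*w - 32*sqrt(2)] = 6*w + 8*sqrt(2)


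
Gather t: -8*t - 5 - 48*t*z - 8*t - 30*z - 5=t*(-48*z - 16) - 30*z - 10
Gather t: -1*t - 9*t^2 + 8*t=-9*t^2 + 7*t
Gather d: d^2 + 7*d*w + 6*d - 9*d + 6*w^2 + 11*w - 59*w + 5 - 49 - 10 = d^2 + d*(7*w - 3) + 6*w^2 - 48*w - 54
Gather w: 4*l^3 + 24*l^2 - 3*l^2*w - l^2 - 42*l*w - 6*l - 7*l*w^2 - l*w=4*l^3 + 23*l^2 - 7*l*w^2 - 6*l + w*(-3*l^2 - 43*l)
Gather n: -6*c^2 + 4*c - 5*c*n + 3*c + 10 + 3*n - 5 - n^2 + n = -6*c^2 + 7*c - n^2 + n*(4 - 5*c) + 5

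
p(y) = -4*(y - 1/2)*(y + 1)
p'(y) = -8*y - 2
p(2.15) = -20.79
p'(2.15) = -19.20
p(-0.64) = 1.64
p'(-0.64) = 3.12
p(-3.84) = -49.30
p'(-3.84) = 28.72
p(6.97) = -206.26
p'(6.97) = -57.76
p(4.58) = -91.07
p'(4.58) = -38.64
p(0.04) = 1.91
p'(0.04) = -2.32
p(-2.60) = -19.84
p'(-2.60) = 18.80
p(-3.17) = -31.86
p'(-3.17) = 23.36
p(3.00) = -40.00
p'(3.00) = -26.00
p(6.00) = -154.00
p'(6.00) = -50.00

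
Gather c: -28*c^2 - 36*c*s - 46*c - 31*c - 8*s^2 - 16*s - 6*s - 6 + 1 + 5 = -28*c^2 + c*(-36*s - 77) - 8*s^2 - 22*s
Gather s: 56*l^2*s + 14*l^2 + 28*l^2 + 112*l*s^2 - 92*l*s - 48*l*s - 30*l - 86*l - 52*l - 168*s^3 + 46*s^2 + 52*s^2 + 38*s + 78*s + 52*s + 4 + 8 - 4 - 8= 42*l^2 - 168*l - 168*s^3 + s^2*(112*l + 98) + s*(56*l^2 - 140*l + 168)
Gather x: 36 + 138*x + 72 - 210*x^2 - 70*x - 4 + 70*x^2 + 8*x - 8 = -140*x^2 + 76*x + 96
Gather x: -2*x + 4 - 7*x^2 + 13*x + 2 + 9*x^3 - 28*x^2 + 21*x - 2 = 9*x^3 - 35*x^2 + 32*x + 4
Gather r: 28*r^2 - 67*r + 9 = 28*r^2 - 67*r + 9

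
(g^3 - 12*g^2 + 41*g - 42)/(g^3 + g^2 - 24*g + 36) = (g - 7)/(g + 6)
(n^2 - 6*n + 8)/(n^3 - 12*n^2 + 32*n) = (n - 2)/(n*(n - 8))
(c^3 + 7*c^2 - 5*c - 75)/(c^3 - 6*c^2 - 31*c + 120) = (c + 5)/(c - 8)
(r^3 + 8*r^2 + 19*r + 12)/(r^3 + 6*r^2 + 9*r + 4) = (r + 3)/(r + 1)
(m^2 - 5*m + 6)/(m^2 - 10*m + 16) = (m - 3)/(m - 8)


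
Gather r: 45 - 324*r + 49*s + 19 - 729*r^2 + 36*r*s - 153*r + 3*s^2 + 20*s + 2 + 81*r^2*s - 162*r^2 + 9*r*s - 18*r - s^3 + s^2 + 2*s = r^2*(81*s - 891) + r*(45*s - 495) - s^3 + 4*s^2 + 71*s + 66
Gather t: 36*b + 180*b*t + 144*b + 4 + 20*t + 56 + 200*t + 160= 180*b + t*(180*b + 220) + 220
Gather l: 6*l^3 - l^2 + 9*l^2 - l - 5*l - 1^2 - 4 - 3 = 6*l^3 + 8*l^2 - 6*l - 8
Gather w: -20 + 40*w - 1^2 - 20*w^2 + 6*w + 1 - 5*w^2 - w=-25*w^2 + 45*w - 20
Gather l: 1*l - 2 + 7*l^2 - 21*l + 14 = 7*l^2 - 20*l + 12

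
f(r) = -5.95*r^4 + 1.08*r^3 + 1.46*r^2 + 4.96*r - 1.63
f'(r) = -23.8*r^3 + 3.24*r^2 + 2.92*r + 4.96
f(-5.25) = -4663.87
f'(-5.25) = 3522.87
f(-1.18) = -18.76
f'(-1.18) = 45.13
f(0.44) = 0.70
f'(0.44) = 4.84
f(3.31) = -644.27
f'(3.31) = -812.98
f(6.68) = -11428.82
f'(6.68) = -6925.21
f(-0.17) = -2.44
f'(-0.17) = 4.67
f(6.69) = -11498.23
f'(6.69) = -6956.65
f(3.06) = -463.51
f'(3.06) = -637.70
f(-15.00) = -304611.28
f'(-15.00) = 81015.16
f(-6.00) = -7923.31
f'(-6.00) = 5244.88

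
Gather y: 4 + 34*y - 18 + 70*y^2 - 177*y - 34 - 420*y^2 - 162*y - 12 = -350*y^2 - 305*y - 60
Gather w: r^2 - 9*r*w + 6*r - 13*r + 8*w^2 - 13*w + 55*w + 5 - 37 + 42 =r^2 - 7*r + 8*w^2 + w*(42 - 9*r) + 10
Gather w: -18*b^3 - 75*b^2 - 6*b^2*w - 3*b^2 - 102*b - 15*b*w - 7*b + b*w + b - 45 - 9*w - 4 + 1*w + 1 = -18*b^3 - 78*b^2 - 108*b + w*(-6*b^2 - 14*b - 8) - 48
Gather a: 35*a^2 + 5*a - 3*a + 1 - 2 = 35*a^2 + 2*a - 1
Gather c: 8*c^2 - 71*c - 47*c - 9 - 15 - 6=8*c^2 - 118*c - 30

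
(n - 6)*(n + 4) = n^2 - 2*n - 24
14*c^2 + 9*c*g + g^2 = (2*c + g)*(7*c + g)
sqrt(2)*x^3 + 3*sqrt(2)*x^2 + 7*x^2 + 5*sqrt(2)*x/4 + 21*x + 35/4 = (x + 5/2)*(x + 7*sqrt(2)/2)*(sqrt(2)*x + sqrt(2)/2)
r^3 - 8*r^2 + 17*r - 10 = (r - 5)*(r - 2)*(r - 1)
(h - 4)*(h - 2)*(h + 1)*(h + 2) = h^4 - 3*h^3 - 8*h^2 + 12*h + 16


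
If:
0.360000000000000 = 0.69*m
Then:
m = 0.52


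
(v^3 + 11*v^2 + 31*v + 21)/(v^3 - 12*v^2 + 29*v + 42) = (v^2 + 10*v + 21)/(v^2 - 13*v + 42)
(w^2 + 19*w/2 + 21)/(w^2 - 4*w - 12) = (w^2 + 19*w/2 + 21)/(w^2 - 4*w - 12)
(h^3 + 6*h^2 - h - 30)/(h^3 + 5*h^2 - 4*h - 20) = (h + 3)/(h + 2)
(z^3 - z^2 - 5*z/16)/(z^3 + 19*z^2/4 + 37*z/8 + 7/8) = z*(4*z - 5)/(2*(2*z^2 + 9*z + 7))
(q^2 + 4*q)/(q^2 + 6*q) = (q + 4)/(q + 6)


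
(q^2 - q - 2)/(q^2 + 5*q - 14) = (q + 1)/(q + 7)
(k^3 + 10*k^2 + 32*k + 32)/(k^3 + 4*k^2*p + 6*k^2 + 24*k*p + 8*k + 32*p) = (k + 4)/(k + 4*p)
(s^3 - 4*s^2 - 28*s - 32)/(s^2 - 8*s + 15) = (s^3 - 4*s^2 - 28*s - 32)/(s^2 - 8*s + 15)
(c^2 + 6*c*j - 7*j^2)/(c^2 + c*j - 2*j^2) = (c + 7*j)/(c + 2*j)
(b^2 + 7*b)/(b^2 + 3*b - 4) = b*(b + 7)/(b^2 + 3*b - 4)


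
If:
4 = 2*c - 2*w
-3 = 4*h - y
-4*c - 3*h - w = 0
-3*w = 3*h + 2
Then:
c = -1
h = 7/3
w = -3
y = 37/3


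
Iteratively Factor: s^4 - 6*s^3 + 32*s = (s - 4)*(s^3 - 2*s^2 - 8*s) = s*(s - 4)*(s^2 - 2*s - 8) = s*(s - 4)*(s + 2)*(s - 4)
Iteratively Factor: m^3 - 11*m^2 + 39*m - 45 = (m - 5)*(m^2 - 6*m + 9) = (m - 5)*(m - 3)*(m - 3)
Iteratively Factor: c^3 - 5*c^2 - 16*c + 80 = (c - 5)*(c^2 - 16) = (c - 5)*(c + 4)*(c - 4)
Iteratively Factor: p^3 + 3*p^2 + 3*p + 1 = (p + 1)*(p^2 + 2*p + 1) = (p + 1)^2*(p + 1)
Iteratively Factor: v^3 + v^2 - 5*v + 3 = (v + 3)*(v^2 - 2*v + 1) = (v - 1)*(v + 3)*(v - 1)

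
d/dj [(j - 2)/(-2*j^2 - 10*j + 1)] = (2*j^2 - 8*j - 19)/(4*j^4 + 40*j^3 + 96*j^2 - 20*j + 1)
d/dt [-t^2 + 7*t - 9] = 7 - 2*t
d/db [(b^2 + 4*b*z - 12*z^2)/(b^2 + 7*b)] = (-4*b^2*z + 7*b^2 + 24*b*z^2 + 84*z^2)/(b^2*(b^2 + 14*b + 49))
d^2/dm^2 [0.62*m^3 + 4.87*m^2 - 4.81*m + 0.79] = 3.72*m + 9.74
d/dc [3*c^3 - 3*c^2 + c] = 9*c^2 - 6*c + 1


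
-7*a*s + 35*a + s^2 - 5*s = (-7*a + s)*(s - 5)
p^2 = p^2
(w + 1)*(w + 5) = w^2 + 6*w + 5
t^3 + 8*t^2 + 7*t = t*(t + 1)*(t + 7)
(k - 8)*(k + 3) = k^2 - 5*k - 24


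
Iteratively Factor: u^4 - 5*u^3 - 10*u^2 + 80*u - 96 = (u - 3)*(u^3 - 2*u^2 - 16*u + 32) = (u - 3)*(u - 2)*(u^2 - 16) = (u - 3)*(u - 2)*(u + 4)*(u - 4)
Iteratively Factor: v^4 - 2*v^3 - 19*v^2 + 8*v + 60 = (v + 2)*(v^3 - 4*v^2 - 11*v + 30) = (v + 2)*(v + 3)*(v^2 - 7*v + 10) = (v - 2)*(v + 2)*(v + 3)*(v - 5)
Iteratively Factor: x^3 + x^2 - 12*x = (x + 4)*(x^2 - 3*x) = (x - 3)*(x + 4)*(x)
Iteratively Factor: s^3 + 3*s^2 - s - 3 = (s + 3)*(s^2 - 1) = (s + 1)*(s + 3)*(s - 1)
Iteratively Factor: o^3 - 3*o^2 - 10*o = (o - 5)*(o^2 + 2*o) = o*(o - 5)*(o + 2)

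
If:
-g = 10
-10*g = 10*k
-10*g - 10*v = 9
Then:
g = -10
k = 10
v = 91/10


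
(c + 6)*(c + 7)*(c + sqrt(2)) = c^3 + sqrt(2)*c^2 + 13*c^2 + 13*sqrt(2)*c + 42*c + 42*sqrt(2)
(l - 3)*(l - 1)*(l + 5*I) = l^3 - 4*l^2 + 5*I*l^2 + 3*l - 20*I*l + 15*I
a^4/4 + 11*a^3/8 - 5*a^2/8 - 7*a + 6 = (a/4 + 1)*(a - 3/2)*(a - 1)*(a + 4)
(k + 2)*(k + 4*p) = k^2 + 4*k*p + 2*k + 8*p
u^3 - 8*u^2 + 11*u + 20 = (u - 5)*(u - 4)*(u + 1)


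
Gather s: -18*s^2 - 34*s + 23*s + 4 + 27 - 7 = -18*s^2 - 11*s + 24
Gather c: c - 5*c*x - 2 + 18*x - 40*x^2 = c*(1 - 5*x) - 40*x^2 + 18*x - 2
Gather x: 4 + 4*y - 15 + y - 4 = 5*y - 15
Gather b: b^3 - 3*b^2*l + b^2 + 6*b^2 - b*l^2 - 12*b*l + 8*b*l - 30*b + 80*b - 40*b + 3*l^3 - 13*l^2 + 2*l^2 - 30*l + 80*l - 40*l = b^3 + b^2*(7 - 3*l) + b*(-l^2 - 4*l + 10) + 3*l^3 - 11*l^2 + 10*l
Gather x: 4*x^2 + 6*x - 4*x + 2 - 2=4*x^2 + 2*x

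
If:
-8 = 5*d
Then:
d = -8/5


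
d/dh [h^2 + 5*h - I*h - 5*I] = 2*h + 5 - I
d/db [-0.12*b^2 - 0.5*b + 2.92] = -0.24*b - 0.5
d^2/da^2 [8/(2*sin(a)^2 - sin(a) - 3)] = 8*(-35*sin(a) + 4*sin(3*a) - 11*cos(2*a) + 25)/((sin(a) + 1)^2*(2*sin(a) - 3)^3)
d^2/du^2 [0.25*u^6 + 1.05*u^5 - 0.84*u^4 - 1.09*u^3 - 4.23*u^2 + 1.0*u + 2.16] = 7.5*u^4 + 21.0*u^3 - 10.08*u^2 - 6.54*u - 8.46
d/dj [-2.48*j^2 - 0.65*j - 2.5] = -4.96*j - 0.65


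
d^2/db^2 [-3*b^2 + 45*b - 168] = -6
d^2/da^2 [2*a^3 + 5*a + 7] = 12*a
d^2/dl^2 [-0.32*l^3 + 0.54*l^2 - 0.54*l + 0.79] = 1.08 - 1.92*l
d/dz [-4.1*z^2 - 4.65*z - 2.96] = -8.2*z - 4.65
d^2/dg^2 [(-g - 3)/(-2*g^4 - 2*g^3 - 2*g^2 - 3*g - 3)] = 4*g*(12*g^6 + 76*g^5 + 102*g^4 + 87*g^3 + 35*g^2 - 27*g - 9)/(8*g^12 + 24*g^11 + 48*g^10 + 92*g^9 + 156*g^8 + 204*g^7 + 242*g^6 + 270*g^5 + 252*g^4 + 189*g^3 + 135*g^2 + 81*g + 27)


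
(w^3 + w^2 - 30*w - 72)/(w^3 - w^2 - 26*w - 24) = (w + 3)/(w + 1)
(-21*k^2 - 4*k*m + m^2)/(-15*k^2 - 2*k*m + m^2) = (7*k - m)/(5*k - m)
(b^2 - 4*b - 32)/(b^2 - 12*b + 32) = (b + 4)/(b - 4)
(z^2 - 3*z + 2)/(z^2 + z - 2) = (z - 2)/(z + 2)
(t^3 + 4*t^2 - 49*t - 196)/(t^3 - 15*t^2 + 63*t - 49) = (t^2 + 11*t + 28)/(t^2 - 8*t + 7)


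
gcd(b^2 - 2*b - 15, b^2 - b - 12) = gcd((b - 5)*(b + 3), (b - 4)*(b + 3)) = b + 3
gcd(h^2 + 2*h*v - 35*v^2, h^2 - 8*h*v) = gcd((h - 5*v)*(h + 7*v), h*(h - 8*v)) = 1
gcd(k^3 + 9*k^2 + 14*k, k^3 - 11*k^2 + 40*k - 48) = 1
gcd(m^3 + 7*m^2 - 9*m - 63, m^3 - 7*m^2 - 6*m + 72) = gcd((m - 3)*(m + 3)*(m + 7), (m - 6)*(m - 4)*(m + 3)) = m + 3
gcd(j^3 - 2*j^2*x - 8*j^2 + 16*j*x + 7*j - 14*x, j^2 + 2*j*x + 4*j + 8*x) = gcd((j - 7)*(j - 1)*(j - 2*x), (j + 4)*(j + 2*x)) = 1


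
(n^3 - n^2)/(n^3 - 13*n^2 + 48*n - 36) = n^2/(n^2 - 12*n + 36)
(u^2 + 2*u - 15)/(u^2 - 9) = (u + 5)/(u + 3)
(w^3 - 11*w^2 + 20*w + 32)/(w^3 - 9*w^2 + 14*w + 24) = (w - 8)/(w - 6)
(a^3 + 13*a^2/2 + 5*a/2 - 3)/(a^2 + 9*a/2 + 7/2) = (2*a^2 + 11*a - 6)/(2*a + 7)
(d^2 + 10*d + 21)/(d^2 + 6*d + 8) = (d^2 + 10*d + 21)/(d^2 + 6*d + 8)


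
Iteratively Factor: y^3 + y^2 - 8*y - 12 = (y + 2)*(y^2 - y - 6) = (y - 3)*(y + 2)*(y + 2)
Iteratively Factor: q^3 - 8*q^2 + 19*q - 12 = (q - 3)*(q^2 - 5*q + 4) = (q - 4)*(q - 3)*(q - 1)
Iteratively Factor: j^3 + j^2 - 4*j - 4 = (j + 2)*(j^2 - j - 2) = (j + 1)*(j + 2)*(j - 2)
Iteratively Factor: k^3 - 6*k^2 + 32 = (k - 4)*(k^2 - 2*k - 8) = (k - 4)*(k + 2)*(k - 4)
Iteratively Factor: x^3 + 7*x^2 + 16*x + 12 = (x + 2)*(x^2 + 5*x + 6) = (x + 2)*(x + 3)*(x + 2)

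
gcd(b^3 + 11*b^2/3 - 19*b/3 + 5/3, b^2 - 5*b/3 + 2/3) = b - 1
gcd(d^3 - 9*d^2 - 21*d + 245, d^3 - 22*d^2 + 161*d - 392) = d^2 - 14*d + 49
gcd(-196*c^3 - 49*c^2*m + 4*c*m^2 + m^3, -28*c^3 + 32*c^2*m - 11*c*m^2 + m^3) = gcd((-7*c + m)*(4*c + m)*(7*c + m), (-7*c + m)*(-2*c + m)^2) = 7*c - m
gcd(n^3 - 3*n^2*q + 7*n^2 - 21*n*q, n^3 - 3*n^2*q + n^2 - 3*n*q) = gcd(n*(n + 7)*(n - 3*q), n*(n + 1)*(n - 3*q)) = -n^2 + 3*n*q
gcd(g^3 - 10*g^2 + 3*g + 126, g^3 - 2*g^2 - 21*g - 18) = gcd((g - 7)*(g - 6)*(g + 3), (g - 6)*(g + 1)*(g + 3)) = g^2 - 3*g - 18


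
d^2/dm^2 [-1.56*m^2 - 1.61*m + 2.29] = -3.12000000000000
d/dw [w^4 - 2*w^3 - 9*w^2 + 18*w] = 4*w^3 - 6*w^2 - 18*w + 18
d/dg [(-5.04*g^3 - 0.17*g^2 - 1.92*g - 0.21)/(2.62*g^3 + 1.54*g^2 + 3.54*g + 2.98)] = (-7.3162*g^4 - 25.6224*g^3 - 41.052*g^2 - 0.366400000000001*g - 4.9782)/(6.8644*g^6 + 8.0696*g^5 + 20.9212*g^4 + 26.5184*g^3 + 21.71*g^2 + 21.0984*g + 8.8804)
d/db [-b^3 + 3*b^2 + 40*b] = -3*b^2 + 6*b + 40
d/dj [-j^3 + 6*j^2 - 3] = 3*j*(4 - j)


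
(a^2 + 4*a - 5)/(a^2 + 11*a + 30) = (a - 1)/(a + 6)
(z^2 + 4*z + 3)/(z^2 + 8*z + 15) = (z + 1)/(z + 5)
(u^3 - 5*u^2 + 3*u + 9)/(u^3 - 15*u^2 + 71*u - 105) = (u^2 - 2*u - 3)/(u^2 - 12*u + 35)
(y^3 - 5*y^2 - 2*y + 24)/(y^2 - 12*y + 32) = (y^2 - y - 6)/(y - 8)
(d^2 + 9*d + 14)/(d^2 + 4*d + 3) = (d^2 + 9*d + 14)/(d^2 + 4*d + 3)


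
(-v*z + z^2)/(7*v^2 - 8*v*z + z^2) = z/(-7*v + z)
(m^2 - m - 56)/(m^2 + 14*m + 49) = (m - 8)/(m + 7)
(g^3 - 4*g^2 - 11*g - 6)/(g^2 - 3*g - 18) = (g^2 + 2*g + 1)/(g + 3)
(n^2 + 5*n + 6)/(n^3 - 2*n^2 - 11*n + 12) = (n + 2)/(n^2 - 5*n + 4)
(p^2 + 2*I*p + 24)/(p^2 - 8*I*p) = (p^2 + 2*I*p + 24)/(p*(p - 8*I))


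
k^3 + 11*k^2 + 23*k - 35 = (k - 1)*(k + 5)*(k + 7)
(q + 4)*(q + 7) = q^2 + 11*q + 28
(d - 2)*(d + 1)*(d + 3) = d^3 + 2*d^2 - 5*d - 6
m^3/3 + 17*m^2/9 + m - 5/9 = (m/3 + 1/3)*(m - 1/3)*(m + 5)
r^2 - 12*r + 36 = (r - 6)^2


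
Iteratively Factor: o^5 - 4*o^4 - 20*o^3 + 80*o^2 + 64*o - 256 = (o - 2)*(o^4 - 2*o^3 - 24*o^2 + 32*o + 128) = (o - 4)*(o - 2)*(o^3 + 2*o^2 - 16*o - 32) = (o - 4)*(o - 2)*(o + 2)*(o^2 - 16) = (o - 4)^2*(o - 2)*(o + 2)*(o + 4)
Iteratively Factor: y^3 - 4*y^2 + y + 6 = (y - 2)*(y^2 - 2*y - 3) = (y - 2)*(y + 1)*(y - 3)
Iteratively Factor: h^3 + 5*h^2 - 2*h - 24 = (h - 2)*(h^2 + 7*h + 12) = (h - 2)*(h + 4)*(h + 3)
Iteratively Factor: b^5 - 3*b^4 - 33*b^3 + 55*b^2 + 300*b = (b + 3)*(b^4 - 6*b^3 - 15*b^2 + 100*b) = (b + 3)*(b + 4)*(b^3 - 10*b^2 + 25*b) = (b - 5)*(b + 3)*(b + 4)*(b^2 - 5*b) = b*(b - 5)*(b + 3)*(b + 4)*(b - 5)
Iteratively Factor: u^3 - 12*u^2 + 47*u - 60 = (u - 3)*(u^2 - 9*u + 20) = (u - 4)*(u - 3)*(u - 5)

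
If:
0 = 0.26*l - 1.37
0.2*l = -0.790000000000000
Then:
No Solution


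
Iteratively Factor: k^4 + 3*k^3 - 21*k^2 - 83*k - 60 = (k + 4)*(k^3 - k^2 - 17*k - 15) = (k + 3)*(k + 4)*(k^2 - 4*k - 5) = (k - 5)*(k + 3)*(k + 4)*(k + 1)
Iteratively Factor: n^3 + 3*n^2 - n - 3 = (n + 3)*(n^2 - 1) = (n - 1)*(n + 3)*(n + 1)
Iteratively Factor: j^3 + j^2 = (j)*(j^2 + j) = j^2*(j + 1)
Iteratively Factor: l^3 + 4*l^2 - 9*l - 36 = (l + 4)*(l^2 - 9) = (l - 3)*(l + 4)*(l + 3)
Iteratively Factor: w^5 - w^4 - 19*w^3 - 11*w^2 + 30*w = (w - 1)*(w^4 - 19*w^2 - 30*w) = (w - 1)*(w + 2)*(w^3 - 2*w^2 - 15*w) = w*(w - 1)*(w + 2)*(w^2 - 2*w - 15) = w*(w - 1)*(w + 2)*(w + 3)*(w - 5)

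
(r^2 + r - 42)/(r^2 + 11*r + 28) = (r - 6)/(r + 4)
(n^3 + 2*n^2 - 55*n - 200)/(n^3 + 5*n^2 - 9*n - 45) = (n^2 - 3*n - 40)/(n^2 - 9)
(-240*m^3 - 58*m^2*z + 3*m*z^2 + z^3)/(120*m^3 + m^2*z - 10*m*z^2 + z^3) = (30*m^2 + 11*m*z + z^2)/(-15*m^2 - 2*m*z + z^2)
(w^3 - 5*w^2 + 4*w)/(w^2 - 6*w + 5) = w*(w - 4)/(w - 5)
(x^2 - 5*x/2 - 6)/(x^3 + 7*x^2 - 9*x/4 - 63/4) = 2*(x - 4)/(2*x^2 + 11*x - 21)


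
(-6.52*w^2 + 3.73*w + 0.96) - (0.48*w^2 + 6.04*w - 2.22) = -7.0*w^2 - 2.31*w + 3.18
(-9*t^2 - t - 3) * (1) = -9*t^2 - t - 3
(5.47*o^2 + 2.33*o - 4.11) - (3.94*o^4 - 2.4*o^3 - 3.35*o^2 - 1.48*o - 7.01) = -3.94*o^4 + 2.4*o^3 + 8.82*o^2 + 3.81*o + 2.9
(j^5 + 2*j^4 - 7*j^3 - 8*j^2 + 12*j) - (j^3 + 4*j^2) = j^5 + 2*j^4 - 8*j^3 - 12*j^2 + 12*j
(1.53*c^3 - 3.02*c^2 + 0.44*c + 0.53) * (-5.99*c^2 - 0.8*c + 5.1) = -9.1647*c^5 + 16.8658*c^4 + 7.5834*c^3 - 18.9287*c^2 + 1.82*c + 2.703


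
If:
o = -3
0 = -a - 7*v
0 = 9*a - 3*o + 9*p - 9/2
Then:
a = -7*v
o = -3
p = 7*v - 1/2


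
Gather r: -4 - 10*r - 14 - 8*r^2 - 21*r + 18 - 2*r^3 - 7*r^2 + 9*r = -2*r^3 - 15*r^2 - 22*r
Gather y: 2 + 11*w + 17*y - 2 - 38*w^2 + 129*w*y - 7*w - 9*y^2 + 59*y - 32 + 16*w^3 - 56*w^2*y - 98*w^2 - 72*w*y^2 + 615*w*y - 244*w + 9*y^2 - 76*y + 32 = 16*w^3 - 136*w^2 - 72*w*y^2 - 240*w + y*(-56*w^2 + 744*w)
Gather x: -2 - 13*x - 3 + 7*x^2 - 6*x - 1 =7*x^2 - 19*x - 6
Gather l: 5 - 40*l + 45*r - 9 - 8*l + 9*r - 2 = -48*l + 54*r - 6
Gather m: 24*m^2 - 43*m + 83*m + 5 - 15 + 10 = 24*m^2 + 40*m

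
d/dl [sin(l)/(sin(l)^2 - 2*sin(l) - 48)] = (cos(l)^2 - 49)*cos(l)/((sin(l) - 8)^2*(sin(l) + 6)^2)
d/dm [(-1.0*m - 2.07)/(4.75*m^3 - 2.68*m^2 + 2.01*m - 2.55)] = (9.5*m^3 + 26.8175*m^2 - 11.0952*m + 6.7107)/(22.5625*m^6 - 25.46*m^5 + 26.2774*m^4 - 34.9986*m^3 + 17.7081*m^2 - 10.251*m + 6.5025)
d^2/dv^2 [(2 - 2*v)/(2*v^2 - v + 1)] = 4*(-(v - 1)*(4*v - 1)^2 + 3*(2*v - 1)*(2*v^2 - v + 1))/(2*v^2 - v + 1)^3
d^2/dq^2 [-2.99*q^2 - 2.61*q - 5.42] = -5.98000000000000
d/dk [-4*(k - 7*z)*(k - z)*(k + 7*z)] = -12*k^2 + 8*k*z + 196*z^2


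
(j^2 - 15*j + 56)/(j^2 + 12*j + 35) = (j^2 - 15*j + 56)/(j^2 + 12*j + 35)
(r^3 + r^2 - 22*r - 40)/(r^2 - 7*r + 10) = (r^2 + 6*r + 8)/(r - 2)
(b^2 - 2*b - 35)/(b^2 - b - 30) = (b - 7)/(b - 6)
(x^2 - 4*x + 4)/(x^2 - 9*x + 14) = (x - 2)/(x - 7)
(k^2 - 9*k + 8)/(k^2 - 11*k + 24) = (k - 1)/(k - 3)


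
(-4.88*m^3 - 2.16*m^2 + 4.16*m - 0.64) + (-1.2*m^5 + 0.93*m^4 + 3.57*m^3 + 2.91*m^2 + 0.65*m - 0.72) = -1.2*m^5 + 0.93*m^4 - 1.31*m^3 + 0.75*m^2 + 4.81*m - 1.36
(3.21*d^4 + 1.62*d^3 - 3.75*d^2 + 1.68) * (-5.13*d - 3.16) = -16.4673*d^5 - 18.4542*d^4 + 14.1183*d^3 + 11.85*d^2 - 8.6184*d - 5.3088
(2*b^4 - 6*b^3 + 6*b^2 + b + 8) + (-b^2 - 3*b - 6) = 2*b^4 - 6*b^3 + 5*b^2 - 2*b + 2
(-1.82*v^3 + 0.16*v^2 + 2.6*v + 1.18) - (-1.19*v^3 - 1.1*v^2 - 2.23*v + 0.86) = -0.63*v^3 + 1.26*v^2 + 4.83*v + 0.32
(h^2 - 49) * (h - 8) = h^3 - 8*h^2 - 49*h + 392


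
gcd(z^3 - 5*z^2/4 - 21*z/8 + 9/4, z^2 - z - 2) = z - 2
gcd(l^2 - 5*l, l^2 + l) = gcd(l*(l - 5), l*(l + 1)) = l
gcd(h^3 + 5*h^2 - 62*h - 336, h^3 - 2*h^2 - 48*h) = h^2 - 2*h - 48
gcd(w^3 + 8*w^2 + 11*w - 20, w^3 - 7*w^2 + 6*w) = w - 1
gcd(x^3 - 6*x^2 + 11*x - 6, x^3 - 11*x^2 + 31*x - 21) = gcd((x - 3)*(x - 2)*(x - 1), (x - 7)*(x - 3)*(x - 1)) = x^2 - 4*x + 3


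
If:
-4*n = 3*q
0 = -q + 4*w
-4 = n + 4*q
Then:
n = 12/13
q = -16/13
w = -4/13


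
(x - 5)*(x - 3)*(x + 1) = x^3 - 7*x^2 + 7*x + 15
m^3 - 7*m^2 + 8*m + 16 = (m - 4)^2*(m + 1)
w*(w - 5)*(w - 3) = w^3 - 8*w^2 + 15*w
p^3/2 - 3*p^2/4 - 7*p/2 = p*(p/2 + 1)*(p - 7/2)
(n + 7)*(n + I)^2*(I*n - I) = I*n^4 - 2*n^3 + 6*I*n^3 - 12*n^2 - 8*I*n^2 + 14*n - 6*I*n + 7*I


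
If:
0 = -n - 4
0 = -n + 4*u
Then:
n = -4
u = -1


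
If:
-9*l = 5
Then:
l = -5/9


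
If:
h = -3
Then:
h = -3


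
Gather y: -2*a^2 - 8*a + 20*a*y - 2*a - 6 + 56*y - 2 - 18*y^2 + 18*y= -2*a^2 - 10*a - 18*y^2 + y*(20*a + 74) - 8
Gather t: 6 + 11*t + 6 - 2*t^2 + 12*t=-2*t^2 + 23*t + 12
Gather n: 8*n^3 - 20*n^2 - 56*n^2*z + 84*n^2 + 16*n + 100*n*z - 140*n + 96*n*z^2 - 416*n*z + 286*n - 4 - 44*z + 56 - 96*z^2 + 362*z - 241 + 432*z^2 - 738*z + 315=8*n^3 + n^2*(64 - 56*z) + n*(96*z^2 - 316*z + 162) + 336*z^2 - 420*z + 126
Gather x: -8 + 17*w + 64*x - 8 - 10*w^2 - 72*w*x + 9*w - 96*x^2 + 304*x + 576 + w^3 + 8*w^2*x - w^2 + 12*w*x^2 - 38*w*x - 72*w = w^3 - 11*w^2 - 46*w + x^2*(12*w - 96) + x*(8*w^2 - 110*w + 368) + 560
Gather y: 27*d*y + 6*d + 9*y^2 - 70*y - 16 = 6*d + 9*y^2 + y*(27*d - 70) - 16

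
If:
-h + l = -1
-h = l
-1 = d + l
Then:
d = -1/2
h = 1/2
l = -1/2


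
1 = 1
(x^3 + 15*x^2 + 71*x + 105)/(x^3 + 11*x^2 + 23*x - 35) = (x + 3)/(x - 1)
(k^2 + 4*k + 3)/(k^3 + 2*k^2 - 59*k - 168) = (k + 1)/(k^2 - k - 56)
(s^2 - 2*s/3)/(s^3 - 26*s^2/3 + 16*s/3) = 1/(s - 8)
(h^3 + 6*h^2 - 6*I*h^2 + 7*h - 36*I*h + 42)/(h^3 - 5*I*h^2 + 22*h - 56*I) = (h^2 + h*(6 + I) + 6*I)/(h^2 + 2*I*h + 8)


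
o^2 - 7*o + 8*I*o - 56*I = (o - 7)*(o + 8*I)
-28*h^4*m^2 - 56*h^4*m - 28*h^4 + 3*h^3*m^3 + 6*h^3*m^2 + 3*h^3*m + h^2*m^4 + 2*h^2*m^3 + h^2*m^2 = (-4*h + m)*(7*h + m)*(h*m + h)^2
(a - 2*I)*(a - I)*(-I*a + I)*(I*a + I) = a^4 - 3*I*a^3 - 3*a^2 + 3*I*a + 2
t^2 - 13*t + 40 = (t - 8)*(t - 5)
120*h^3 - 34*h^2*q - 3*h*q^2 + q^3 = (-5*h + q)*(-4*h + q)*(6*h + q)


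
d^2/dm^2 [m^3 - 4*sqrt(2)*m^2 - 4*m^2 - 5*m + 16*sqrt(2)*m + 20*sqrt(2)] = 6*m - 8*sqrt(2) - 8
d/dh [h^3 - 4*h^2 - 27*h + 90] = 3*h^2 - 8*h - 27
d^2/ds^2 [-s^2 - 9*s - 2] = -2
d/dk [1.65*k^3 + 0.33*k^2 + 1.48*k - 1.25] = 4.95*k^2 + 0.66*k + 1.48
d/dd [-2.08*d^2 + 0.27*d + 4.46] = 0.27 - 4.16*d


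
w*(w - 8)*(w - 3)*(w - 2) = w^4 - 13*w^3 + 46*w^2 - 48*w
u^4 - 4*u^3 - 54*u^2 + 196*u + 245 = (u - 7)*(u - 5)*(u + 1)*(u + 7)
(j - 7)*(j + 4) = j^2 - 3*j - 28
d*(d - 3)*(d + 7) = d^3 + 4*d^2 - 21*d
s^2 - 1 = (s - 1)*(s + 1)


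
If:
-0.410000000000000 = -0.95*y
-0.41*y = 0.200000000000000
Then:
No Solution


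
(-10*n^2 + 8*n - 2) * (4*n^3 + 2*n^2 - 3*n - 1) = -40*n^5 + 12*n^4 + 38*n^3 - 18*n^2 - 2*n + 2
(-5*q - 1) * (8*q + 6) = -40*q^2 - 38*q - 6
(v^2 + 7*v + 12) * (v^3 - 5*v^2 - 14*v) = v^5 + 2*v^4 - 37*v^3 - 158*v^2 - 168*v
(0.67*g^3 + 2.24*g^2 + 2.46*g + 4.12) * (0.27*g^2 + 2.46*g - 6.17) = 0.1809*g^5 + 2.253*g^4 + 2.0407*g^3 - 6.6568*g^2 - 5.043*g - 25.4204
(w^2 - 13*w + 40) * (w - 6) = w^3 - 19*w^2 + 118*w - 240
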